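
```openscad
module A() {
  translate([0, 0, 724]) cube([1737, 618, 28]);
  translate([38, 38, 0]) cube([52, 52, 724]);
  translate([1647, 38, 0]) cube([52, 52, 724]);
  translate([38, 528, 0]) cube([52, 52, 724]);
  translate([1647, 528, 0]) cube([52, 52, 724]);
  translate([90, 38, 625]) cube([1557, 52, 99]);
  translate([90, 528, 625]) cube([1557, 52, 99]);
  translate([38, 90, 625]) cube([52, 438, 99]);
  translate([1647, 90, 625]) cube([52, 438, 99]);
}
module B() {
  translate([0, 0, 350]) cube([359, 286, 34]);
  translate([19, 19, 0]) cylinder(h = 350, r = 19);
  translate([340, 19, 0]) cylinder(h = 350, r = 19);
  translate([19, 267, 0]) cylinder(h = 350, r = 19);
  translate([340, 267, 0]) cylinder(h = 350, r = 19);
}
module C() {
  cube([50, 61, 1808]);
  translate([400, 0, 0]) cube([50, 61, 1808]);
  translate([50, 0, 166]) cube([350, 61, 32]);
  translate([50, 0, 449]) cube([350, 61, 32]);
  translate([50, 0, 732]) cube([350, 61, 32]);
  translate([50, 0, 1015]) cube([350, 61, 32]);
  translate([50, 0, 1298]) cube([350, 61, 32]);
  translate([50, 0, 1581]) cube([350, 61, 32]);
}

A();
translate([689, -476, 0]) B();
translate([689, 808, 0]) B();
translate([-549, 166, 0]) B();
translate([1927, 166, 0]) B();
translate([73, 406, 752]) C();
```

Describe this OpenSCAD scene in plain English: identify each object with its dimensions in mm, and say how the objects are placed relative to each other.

A is a table with a 1737×618 mm rectangular top, 28 mm thick, top surface at z = 752 mm, supported by four 52×52 mm square legs, each inset 38 mm from the nearest pair of top edges, running from the floor. Four apron rails, 52 mm thick and 99 mm tall, run between adjacent legs with their top edges flush with the underside of the top and their outer faces flush with the legs' outer faces.

B is a four-legged stool. The seat is a 359×286×34 mm slab whose top surface is at z = 384 mm; four round legs, each 38 mm in diameter, run from the floor (z = 0) to the underside of the seat, each leg's axis is inset half a diameter from the nearest pair of seat edges (so the leg's bounding box is flush with the corner).

C is a wooden ladder with two side rails of 50×61 mm section and 1808 mm height, set 450 mm apart overall. Between them run 6 rectangular rungs (61 mm deep, 32 mm thick), front faces flush with the rails' −y face. The bottom of the first rung is 166 mm above the floor and each subsequent rung is 283 mm higher than the one below.

Four stools sit around the table at the −y, +y, −x, +x sides. The ladder is on top of the table.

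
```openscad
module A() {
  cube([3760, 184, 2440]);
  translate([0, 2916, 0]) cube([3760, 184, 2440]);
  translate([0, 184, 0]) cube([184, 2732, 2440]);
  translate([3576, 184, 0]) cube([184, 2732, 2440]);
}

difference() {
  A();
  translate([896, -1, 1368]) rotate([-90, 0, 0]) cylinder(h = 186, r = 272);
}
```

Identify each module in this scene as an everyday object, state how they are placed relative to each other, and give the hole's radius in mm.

A is a house frame. The house frame has a circular hole through its front wall. The hole's radius is 272 mm.

The subtracted cylinder has r = 272 mm.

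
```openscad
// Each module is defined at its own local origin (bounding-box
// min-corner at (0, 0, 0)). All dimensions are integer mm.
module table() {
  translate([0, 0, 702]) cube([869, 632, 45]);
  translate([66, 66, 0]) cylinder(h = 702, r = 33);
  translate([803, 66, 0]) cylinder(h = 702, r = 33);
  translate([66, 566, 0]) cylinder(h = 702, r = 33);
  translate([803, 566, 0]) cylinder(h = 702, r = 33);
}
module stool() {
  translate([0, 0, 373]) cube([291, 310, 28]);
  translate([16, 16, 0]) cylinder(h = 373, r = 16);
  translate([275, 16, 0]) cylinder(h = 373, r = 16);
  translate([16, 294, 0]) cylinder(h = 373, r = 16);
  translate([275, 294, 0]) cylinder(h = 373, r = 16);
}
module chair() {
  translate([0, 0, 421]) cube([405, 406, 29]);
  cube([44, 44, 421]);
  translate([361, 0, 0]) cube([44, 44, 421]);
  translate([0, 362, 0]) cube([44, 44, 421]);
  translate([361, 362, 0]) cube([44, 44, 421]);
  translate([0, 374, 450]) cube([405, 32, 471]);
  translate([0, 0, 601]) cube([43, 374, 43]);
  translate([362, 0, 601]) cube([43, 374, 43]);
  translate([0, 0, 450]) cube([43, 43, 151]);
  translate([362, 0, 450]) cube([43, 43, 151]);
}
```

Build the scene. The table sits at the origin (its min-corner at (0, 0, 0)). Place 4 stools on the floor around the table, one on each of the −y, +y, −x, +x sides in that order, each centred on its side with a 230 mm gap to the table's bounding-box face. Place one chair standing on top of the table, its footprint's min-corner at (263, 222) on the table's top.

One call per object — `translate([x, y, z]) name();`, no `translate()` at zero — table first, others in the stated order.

table();
translate([289, -540, 0]) stool();
translate([289, 862, 0]) stool();
translate([-521, 161, 0]) stool();
translate([1099, 161, 0]) stool();
translate([263, 222, 747]) chair();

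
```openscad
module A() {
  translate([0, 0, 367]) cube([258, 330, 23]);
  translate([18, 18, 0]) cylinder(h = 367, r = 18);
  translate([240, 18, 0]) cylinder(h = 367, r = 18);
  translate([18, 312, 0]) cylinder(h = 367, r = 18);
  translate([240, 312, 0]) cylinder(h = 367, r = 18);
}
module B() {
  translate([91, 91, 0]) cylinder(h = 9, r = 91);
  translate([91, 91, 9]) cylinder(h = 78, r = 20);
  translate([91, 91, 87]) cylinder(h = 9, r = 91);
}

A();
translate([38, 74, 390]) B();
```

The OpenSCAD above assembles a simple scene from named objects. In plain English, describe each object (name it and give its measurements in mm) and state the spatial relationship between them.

A is a four-legged stool. The seat is 258×330 mm, 23 mm thick, top at z = 390 mm. It stands on four round legs, each 36 mm in diameter, from z = 0 to the seat underside, each leg's axis is inset half a diameter from the nearest pair of seat edges (so the leg's bounding box is flush with the corner).

B is a spool: two coaxial disc flanges of radius 91 mm and thickness 9 mm, joined by a core cylinder of radius 20 mm and height 78 mm. The lower flange rests on z = 0 and the three cylinders share a vertical axis.

The spool is on top of the stool, centred.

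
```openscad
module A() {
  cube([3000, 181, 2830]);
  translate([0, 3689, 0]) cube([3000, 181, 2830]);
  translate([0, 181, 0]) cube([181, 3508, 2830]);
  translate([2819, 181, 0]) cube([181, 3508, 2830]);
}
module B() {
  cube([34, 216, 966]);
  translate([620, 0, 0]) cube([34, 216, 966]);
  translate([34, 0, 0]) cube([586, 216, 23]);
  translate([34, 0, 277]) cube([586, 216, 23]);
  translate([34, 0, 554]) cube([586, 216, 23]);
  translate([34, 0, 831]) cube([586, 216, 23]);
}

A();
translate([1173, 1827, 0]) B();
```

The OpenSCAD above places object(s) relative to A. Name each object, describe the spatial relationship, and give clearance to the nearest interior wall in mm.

A is a house frame. B is a bookshelf. The bookshelf sits inside the house frame, centred. The clearance to the nearest interior wall is 992 mm.

Clearances: x = 992, y = 1646; minimum 992 mm.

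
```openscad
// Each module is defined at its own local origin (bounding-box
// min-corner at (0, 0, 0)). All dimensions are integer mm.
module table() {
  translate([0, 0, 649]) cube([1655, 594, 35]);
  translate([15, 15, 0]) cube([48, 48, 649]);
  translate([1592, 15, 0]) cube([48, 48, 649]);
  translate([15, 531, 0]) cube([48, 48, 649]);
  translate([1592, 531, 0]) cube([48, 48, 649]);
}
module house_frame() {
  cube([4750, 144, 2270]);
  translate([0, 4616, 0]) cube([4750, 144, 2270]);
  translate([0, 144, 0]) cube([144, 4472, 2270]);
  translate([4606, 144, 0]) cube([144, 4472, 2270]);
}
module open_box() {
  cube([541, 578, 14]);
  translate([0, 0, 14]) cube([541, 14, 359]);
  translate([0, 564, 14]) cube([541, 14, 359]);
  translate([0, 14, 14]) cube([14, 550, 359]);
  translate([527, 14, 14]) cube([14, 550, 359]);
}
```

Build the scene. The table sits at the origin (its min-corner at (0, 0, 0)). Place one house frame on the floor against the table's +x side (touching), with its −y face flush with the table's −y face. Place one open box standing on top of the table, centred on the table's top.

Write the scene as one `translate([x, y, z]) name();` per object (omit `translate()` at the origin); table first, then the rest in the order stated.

table();
translate([1655, 0, 0]) house_frame();
translate([557, 8, 684]) open_box();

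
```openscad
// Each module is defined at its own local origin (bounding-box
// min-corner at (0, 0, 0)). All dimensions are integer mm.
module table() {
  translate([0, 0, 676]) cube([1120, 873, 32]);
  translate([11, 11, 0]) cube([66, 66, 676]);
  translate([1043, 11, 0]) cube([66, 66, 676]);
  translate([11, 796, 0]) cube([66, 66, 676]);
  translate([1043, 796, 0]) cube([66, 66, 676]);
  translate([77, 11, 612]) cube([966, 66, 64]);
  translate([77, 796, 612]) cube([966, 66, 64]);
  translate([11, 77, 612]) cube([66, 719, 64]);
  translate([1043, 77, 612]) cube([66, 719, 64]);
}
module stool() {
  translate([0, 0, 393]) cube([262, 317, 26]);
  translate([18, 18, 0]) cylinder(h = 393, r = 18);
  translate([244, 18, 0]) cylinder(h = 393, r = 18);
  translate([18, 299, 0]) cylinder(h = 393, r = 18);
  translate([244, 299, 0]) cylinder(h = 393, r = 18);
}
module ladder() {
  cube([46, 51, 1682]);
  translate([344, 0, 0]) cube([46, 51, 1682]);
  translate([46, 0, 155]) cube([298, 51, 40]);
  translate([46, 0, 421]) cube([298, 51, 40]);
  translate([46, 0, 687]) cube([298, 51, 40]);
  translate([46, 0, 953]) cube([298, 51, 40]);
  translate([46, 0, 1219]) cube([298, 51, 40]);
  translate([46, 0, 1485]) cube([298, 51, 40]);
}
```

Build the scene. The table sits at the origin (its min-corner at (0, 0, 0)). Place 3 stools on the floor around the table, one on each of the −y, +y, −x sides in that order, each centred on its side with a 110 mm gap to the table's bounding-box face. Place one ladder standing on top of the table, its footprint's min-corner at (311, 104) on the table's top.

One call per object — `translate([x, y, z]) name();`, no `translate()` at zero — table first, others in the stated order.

table();
translate([429, -427, 0]) stool();
translate([429, 983, 0]) stool();
translate([-372, 278, 0]) stool();
translate([311, 104, 708]) ladder();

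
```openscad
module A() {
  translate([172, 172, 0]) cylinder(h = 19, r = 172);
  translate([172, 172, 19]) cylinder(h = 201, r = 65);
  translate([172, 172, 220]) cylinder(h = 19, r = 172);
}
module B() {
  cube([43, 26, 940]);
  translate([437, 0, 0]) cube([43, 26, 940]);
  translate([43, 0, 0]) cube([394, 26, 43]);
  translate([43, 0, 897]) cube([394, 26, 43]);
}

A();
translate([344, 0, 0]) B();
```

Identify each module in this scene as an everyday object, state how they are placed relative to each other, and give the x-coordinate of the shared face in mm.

A is a spool. B is a picture frame. The picture frame is against the spool's +x side, with their −y faces flush. The x-coordinate of the shared face is 344 mm.

The spool's +x face and the picture frame's −x face are both at x = 344 mm.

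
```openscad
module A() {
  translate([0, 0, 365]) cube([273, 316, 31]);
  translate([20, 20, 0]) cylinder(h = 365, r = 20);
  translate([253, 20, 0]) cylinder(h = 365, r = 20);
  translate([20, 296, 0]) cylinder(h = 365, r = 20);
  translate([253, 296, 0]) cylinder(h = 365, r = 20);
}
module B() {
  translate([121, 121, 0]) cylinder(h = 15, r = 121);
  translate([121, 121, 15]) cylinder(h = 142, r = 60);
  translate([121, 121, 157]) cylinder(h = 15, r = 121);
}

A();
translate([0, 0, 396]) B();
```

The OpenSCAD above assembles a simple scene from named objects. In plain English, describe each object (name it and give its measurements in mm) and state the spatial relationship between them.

A is a four-legged stool. The seat is 273×316 mm, 31 mm thick, top at z = 396 mm. It stands on four round legs, each 40 mm in diameter, from z = 0 to the seat underside, each leg's axis is inset half a diameter from the nearest pair of seat edges (so the leg's bounding box is flush with the corner).

B is a spool: two coaxial disc flanges of radius 121 mm and thickness 15 mm, joined by a core cylinder of radius 60 mm and height 142 mm. The lower flange rests on z = 0 and the three cylinders share a vertical axis.

The spool is on top of the stool.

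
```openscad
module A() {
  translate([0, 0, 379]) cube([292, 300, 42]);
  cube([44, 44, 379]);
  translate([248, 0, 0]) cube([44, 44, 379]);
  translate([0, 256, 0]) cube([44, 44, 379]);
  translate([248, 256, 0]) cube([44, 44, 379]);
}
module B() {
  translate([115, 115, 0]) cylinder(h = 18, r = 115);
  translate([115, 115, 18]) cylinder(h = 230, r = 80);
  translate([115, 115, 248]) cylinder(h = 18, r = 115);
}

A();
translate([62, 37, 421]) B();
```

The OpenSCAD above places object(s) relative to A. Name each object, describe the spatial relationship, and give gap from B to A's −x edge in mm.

The spool's min-x is at 62; the stool's min-x is 0; gap = 62 mm.

A is a stool. B is a spool. The spool is on top of the stool. The gap from the spool to the stool's −x edge is 62 mm.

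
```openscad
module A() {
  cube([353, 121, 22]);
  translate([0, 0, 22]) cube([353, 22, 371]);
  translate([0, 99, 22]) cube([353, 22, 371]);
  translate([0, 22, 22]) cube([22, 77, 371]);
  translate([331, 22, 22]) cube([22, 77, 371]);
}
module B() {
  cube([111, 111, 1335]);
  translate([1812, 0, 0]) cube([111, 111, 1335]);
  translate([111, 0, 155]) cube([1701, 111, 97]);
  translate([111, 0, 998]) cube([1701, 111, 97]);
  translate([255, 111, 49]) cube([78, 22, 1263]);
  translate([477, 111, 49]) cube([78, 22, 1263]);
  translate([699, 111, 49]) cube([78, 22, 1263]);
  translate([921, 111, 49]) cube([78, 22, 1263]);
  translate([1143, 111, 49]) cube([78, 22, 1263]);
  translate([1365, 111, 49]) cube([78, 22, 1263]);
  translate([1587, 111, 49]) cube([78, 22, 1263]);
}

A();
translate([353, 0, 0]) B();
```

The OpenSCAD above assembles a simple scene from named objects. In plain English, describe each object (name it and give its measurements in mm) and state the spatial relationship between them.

A is an open storage box with external size 353×121×393 mm and wall thickness 22 mm (the base is also 22 mm thick). The base covers the whole footprint; the four walls stand on the base, with the y-facing walls full-width and the x-facing walls fitting between their inner faces.

B is a fence section. Two 111×111 mm posts, 1335 mm tall, stand on the floor with a clear span of 1701 mm between their inner faces. Two horizontal rails of 111×97 mm section span the gap between the posts with their undersides at z = 155 mm and z = 998 mm, flush with the posts' −y face. 7 pickets, each 78 mm wide, 22 mm thick and 1263 mm tall, are fixed to the +y face of the rails with their bottoms at z = 49 mm, evenly spaced across the span with equal gaps (rounded down to the nearest mm) at the −x end and between each pair — any rounding remainder accumulates at the +x end.

The fence section is against the open box's +x side, with their −y faces flush.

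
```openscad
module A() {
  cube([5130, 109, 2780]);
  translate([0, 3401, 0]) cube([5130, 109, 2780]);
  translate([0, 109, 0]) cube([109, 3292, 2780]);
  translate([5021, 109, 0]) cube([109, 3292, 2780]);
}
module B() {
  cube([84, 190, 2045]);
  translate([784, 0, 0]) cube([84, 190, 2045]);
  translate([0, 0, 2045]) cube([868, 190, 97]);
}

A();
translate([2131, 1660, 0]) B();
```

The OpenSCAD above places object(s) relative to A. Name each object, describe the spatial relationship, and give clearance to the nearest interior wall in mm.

Clearances: x = 2022, y = 1551; minimum 1551 mm.

A is a house frame. B is a door frame. The door frame sits inside the house frame, centred. The clearance to the nearest interior wall is 1551 mm.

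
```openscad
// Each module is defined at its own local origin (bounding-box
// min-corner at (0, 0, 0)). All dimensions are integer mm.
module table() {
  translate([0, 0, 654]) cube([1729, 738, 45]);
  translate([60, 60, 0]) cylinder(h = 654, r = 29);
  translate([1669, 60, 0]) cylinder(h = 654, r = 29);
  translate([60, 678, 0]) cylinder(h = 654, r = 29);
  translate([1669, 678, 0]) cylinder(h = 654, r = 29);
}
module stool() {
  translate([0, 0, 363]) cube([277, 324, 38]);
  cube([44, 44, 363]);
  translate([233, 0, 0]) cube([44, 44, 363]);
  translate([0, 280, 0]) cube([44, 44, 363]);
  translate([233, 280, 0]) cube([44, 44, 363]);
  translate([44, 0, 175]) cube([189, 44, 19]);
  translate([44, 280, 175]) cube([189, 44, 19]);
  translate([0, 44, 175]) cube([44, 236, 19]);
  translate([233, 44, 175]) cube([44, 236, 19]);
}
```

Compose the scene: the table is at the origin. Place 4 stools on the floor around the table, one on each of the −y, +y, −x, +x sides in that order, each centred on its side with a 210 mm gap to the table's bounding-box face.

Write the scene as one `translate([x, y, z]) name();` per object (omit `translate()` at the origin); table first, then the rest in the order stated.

table();
translate([726, -534, 0]) stool();
translate([726, 948, 0]) stool();
translate([-487, 207, 0]) stool();
translate([1939, 207, 0]) stool();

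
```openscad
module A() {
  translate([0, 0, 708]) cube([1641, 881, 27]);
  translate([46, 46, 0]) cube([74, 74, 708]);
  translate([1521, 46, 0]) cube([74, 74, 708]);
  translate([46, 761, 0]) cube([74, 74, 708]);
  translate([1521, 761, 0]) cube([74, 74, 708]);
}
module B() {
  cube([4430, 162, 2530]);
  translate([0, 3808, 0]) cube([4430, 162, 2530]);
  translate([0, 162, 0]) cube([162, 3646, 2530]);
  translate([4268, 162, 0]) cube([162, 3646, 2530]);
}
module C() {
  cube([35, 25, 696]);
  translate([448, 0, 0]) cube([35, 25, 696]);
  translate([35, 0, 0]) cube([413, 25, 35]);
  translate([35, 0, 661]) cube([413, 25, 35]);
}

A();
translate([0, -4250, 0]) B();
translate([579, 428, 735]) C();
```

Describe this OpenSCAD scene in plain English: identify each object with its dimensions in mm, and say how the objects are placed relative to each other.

A is a table with a 1641×881 mm rectangular top, 27 mm thick, top surface at z = 735 mm, supported by four 74×74 mm square legs, each inset 46 mm from the nearest pair of top edges, running from the floor.

B is the wall frame of a small rectangular building: four walls, each 2530 mm tall and 162 mm thick, enclosing a footprint 4430 mm (x) by 3970 mm (y) outside-to-outside, with no floor or roof. The front and back walls (the −y and +y sides) span the full width; the two side walls fit between them.

C is a rectangular picture frame lying in the x–z plane (depth along y). The opening is 413 mm wide (x) by 626 mm tall (z), surrounded by a border 35 mm wide on all four sides. The frame is 25 mm deep and is made of two full-height vertical stiles with two horizontal rails fitted between them.

The house frame is on the floor beside the table on its −y side. The picture frame is on top of the table, centred.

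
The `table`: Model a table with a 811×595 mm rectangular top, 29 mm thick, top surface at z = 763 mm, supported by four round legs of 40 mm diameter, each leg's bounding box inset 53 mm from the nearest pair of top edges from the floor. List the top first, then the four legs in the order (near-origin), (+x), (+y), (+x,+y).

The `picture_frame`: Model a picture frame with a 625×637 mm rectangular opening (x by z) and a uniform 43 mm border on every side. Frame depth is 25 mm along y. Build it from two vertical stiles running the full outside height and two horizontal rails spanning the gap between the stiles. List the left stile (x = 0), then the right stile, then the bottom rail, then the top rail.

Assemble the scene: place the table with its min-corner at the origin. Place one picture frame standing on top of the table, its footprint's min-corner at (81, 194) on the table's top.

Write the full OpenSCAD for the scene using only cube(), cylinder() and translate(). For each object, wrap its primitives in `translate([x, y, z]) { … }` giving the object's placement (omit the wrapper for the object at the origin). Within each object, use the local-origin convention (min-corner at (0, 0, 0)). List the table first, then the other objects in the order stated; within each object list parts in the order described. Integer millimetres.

translate([0, 0, 734]) cube([811, 595, 29]);
translate([73, 73, 0]) cylinder(h = 734, r = 20);
translate([738, 73, 0]) cylinder(h = 734, r = 20);
translate([73, 522, 0]) cylinder(h = 734, r = 20);
translate([738, 522, 0]) cylinder(h = 734, r = 20);
translate([81, 194, 763]) {
  cube([43, 25, 723]);
  translate([668, 0, 0]) cube([43, 25, 723]);
  translate([43, 0, 0]) cube([625, 25, 43]);
  translate([43, 0, 680]) cube([625, 25, 43]);
}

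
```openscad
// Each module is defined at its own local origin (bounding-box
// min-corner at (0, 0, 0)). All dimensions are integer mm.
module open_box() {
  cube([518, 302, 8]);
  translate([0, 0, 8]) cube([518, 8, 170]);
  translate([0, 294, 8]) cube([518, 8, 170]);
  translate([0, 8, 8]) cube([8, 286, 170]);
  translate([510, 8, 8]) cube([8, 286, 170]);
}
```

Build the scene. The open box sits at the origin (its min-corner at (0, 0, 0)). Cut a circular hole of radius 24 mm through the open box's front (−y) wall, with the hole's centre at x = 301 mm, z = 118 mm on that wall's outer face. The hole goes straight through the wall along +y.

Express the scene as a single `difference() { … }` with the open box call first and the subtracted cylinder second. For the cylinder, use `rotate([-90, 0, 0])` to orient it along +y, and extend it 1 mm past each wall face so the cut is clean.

difference() {
  open_box();
  translate([301, -1, 118]) rotate([-90, 0, 0]) cylinder(h = 10, r = 24);
}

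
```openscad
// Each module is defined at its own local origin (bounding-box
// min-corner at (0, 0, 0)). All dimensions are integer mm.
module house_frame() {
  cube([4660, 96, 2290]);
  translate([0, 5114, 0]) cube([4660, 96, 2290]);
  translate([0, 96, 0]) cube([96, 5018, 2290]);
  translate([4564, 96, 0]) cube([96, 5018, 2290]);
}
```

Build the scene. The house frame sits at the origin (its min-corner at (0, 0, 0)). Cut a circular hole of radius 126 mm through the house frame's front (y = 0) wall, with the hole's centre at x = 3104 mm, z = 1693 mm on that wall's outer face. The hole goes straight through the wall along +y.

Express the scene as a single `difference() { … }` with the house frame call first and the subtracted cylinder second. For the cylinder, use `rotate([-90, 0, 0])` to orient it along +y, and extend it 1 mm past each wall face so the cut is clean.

difference() {
  house_frame();
  translate([3104, -1, 1693]) rotate([-90, 0, 0]) cylinder(h = 98, r = 126);
}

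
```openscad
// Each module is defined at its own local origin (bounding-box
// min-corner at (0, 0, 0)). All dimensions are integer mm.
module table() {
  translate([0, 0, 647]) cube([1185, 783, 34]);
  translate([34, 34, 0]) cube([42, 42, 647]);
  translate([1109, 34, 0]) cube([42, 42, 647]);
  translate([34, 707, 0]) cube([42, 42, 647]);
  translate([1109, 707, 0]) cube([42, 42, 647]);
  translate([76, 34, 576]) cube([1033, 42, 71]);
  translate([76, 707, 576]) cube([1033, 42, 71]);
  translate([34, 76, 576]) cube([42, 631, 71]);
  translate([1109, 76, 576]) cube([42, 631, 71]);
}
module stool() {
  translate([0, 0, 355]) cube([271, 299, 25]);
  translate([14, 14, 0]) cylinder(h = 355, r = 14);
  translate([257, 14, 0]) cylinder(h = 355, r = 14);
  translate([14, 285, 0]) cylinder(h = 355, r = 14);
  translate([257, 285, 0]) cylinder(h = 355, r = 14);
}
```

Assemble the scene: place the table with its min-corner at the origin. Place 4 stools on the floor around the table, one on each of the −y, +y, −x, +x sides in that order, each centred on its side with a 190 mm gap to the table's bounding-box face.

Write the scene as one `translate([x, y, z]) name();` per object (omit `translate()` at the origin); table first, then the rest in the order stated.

table();
translate([457, -489, 0]) stool();
translate([457, 973, 0]) stool();
translate([-461, 242, 0]) stool();
translate([1375, 242, 0]) stool();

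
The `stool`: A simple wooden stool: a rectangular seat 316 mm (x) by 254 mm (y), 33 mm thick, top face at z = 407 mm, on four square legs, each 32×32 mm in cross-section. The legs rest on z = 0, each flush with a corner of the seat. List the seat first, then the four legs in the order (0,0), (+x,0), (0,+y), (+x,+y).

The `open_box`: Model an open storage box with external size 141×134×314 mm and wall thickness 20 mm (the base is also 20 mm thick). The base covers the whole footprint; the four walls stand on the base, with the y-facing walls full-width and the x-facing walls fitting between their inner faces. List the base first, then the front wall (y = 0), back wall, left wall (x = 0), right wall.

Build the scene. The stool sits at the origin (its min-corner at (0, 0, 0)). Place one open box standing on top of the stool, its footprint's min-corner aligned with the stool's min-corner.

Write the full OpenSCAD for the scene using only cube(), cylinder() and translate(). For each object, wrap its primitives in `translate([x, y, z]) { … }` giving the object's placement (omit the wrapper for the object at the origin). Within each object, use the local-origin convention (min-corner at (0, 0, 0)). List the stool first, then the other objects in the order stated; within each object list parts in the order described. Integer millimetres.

translate([0, 0, 374]) cube([316, 254, 33]);
cube([32, 32, 374]);
translate([284, 0, 0]) cube([32, 32, 374]);
translate([0, 222, 0]) cube([32, 32, 374]);
translate([284, 222, 0]) cube([32, 32, 374]);
translate([0, 0, 407]) {
  cube([141, 134, 20]);
  translate([0, 0, 20]) cube([141, 20, 294]);
  translate([0, 114, 20]) cube([141, 20, 294]);
  translate([0, 20, 20]) cube([20, 94, 294]);
  translate([121, 20, 20]) cube([20, 94, 294]);
}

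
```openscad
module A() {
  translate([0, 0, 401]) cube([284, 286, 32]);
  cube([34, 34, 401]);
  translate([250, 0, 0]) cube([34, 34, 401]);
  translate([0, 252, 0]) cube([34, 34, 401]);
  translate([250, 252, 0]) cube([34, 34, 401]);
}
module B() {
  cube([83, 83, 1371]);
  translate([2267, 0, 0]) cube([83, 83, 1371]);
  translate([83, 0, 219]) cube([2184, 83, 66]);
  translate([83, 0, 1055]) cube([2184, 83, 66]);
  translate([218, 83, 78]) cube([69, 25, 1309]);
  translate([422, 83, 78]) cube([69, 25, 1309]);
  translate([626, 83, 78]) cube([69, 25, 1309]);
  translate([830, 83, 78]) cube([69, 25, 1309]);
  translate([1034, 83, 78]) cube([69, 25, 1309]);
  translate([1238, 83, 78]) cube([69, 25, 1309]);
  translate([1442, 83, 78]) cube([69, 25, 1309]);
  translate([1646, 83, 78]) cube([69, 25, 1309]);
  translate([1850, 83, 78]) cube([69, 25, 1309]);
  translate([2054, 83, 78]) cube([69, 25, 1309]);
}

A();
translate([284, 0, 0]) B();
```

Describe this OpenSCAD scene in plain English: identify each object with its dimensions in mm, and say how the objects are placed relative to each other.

A is a simple wooden stool: a rectangular seat 284 mm (x) by 286 mm (y), 32 mm thick, top face at z = 433 mm, on four square legs, each 34×34 mm in cross-section. The legs rest on z = 0, each flush with a corner of the seat.

B is a fence section. Two 83×83 mm posts, 1371 mm tall, stand on the floor with a clear span of 2184 mm between their inner faces. Two horizontal rails of 83×66 mm section span the gap between the posts with their undersides at z = 219 mm and z = 1055 mm, flush with the posts' −y face. 10 pickets, each 69 mm wide, 25 mm thick and 1309 mm tall, are fixed to the +y face of the rails with their bottoms at z = 78 mm, evenly spaced across the span with equal gaps (rounded down to the nearest mm) at the −x end and between each pair — any rounding remainder accumulates at the +x end.

The fence section is against the stool's +x side, with their −y faces flush.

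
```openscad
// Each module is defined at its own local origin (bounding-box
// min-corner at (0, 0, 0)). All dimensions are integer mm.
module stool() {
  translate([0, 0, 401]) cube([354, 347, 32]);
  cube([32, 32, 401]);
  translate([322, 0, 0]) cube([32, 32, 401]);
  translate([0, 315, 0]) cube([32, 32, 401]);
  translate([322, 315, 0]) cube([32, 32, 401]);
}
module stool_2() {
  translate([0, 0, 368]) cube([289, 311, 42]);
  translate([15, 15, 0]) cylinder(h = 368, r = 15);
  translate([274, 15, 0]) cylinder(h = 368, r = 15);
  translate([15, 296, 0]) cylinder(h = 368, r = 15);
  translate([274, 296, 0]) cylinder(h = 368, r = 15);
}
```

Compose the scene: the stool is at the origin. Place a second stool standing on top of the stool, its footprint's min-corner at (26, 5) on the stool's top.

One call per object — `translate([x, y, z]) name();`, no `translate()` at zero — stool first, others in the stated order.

stool();
translate([26, 5, 433]) stool_2();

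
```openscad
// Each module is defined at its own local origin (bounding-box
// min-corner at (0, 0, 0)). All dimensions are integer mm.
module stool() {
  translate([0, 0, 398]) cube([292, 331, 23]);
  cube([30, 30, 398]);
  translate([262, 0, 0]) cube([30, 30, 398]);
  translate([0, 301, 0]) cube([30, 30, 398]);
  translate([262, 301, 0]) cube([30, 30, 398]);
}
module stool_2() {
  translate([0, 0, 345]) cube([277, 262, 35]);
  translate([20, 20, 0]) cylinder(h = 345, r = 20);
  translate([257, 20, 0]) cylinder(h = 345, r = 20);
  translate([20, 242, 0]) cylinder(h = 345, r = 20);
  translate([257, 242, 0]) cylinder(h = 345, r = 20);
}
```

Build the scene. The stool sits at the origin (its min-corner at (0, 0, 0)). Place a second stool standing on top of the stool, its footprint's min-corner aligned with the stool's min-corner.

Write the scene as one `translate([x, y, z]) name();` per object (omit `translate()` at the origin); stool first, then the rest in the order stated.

stool();
translate([0, 0, 421]) stool_2();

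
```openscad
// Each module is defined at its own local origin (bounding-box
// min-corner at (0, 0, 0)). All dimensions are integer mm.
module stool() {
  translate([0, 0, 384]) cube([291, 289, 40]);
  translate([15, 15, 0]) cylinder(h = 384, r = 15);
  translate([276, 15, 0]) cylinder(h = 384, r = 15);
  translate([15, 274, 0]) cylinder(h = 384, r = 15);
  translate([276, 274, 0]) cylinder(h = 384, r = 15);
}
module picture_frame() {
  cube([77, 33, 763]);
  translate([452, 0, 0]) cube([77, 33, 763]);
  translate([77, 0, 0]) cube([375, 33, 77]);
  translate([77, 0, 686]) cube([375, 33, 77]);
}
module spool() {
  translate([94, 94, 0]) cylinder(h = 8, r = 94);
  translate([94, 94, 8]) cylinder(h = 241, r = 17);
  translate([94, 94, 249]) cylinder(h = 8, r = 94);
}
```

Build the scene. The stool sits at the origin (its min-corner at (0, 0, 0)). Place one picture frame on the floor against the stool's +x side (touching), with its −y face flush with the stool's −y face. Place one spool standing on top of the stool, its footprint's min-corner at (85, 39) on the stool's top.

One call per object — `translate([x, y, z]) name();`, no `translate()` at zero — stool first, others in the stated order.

stool();
translate([291, 0, 0]) picture_frame();
translate([85, 39, 424]) spool();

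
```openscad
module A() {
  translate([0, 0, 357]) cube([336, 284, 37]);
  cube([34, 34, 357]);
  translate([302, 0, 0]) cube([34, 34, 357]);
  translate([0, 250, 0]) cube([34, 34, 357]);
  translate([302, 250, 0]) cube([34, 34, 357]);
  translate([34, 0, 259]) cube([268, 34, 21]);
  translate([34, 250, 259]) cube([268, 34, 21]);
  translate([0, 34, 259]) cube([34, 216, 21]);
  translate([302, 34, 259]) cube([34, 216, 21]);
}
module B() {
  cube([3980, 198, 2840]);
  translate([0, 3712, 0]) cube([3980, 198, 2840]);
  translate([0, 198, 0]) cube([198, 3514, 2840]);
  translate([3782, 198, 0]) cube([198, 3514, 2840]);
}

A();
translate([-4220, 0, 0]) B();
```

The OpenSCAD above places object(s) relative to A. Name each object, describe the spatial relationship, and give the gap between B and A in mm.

A is a stool. B is a house frame. The house frame is on the floor beside the stool on its −x side. The gap between the house frame and the stool is 240 mm.

The house frame's nearest face is 240 mm from the stool's −x face.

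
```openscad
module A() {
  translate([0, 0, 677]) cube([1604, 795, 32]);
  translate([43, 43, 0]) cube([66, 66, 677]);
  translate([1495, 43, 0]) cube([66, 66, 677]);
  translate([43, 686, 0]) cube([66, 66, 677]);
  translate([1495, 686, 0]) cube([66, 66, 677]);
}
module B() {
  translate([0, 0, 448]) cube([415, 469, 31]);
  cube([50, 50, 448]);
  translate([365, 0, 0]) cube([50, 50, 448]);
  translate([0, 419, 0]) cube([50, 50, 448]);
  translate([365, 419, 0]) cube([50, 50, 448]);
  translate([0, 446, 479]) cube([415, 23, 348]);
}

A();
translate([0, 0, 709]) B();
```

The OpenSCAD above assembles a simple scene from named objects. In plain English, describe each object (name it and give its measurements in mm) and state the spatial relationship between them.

A is a rectangular dining table. The top is 1604×795×32 mm with its upper surface at z = 709 mm. It stands on four 66×66 mm square legs, each inset 43 mm from the nearest pair of top edges, running from the floor to the underside of the top.

B is a chair: 415×469 mm seat, 31 mm thick, top at z = 479 mm, on four 50 mm square corner legs flush with the seat edges. A 23 mm thick backrest slab spans the full seat width, extending 348 mm above the seat top, its back face flush with the seat's +y edge.

The chair is on top of the table.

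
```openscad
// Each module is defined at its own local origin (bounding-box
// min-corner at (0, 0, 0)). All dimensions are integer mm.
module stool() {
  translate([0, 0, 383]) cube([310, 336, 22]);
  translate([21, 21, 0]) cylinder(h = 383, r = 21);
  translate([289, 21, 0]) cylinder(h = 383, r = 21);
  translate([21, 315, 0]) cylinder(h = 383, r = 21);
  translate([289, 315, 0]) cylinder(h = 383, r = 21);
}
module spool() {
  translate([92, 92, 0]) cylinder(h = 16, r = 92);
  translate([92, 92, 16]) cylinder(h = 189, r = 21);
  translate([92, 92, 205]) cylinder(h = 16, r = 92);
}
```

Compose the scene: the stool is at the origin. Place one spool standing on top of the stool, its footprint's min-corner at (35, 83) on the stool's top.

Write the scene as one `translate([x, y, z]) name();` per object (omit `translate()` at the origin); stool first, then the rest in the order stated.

stool();
translate([35, 83, 405]) spool();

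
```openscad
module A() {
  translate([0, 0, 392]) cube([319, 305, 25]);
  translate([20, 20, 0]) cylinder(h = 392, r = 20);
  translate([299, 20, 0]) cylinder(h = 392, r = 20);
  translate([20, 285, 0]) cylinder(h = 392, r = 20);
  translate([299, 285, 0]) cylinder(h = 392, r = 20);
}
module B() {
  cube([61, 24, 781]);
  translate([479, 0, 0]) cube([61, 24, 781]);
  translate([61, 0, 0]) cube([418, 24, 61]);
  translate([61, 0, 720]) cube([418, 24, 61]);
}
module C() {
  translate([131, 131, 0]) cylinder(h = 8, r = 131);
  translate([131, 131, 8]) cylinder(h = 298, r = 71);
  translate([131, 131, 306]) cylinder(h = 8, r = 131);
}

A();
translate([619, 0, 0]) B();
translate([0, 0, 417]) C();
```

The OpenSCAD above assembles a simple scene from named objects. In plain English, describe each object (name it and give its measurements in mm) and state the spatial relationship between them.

A is a four-legged stool. The seat is a 319×305×25 mm slab whose top surface is at z = 417 mm; four round legs, each 40 mm in diameter, run from the floor (z = 0) to the underside of the seat, each leg's axis is inset half a diameter from the nearest pair of seat edges (so the leg's bounding box is flush with the corner).

B is a rectangular picture frame lying in the x–z plane (depth along y). The opening is 418 mm wide (x) by 659 mm tall (z), surrounded by a border 61 mm wide on all four sides. The frame is 24 mm deep and is made of two full-height vertical stiles with two horizontal rails fitted between them.

C is a spool: two coaxial disc flanges of radius 131 mm and thickness 8 mm, joined by a core cylinder of radius 71 mm and height 298 mm. The lower flange rests on z = 0 and the three cylinders share a vertical axis.

The picture frame is on the floor beside the stool on its +x side. The spool is on top of the stool.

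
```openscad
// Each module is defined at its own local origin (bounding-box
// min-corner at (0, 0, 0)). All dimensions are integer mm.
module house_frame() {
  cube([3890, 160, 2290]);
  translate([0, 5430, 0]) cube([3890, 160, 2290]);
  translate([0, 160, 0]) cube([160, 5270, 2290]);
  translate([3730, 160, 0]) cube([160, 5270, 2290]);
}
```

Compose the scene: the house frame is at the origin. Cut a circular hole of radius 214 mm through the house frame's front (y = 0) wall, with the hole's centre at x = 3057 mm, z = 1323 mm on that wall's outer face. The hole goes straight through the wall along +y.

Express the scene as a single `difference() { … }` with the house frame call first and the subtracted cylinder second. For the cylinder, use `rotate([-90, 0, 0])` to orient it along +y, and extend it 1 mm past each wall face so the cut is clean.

difference() {
  house_frame();
  translate([3057, -1, 1323]) rotate([-90, 0, 0]) cylinder(h = 162, r = 214);
}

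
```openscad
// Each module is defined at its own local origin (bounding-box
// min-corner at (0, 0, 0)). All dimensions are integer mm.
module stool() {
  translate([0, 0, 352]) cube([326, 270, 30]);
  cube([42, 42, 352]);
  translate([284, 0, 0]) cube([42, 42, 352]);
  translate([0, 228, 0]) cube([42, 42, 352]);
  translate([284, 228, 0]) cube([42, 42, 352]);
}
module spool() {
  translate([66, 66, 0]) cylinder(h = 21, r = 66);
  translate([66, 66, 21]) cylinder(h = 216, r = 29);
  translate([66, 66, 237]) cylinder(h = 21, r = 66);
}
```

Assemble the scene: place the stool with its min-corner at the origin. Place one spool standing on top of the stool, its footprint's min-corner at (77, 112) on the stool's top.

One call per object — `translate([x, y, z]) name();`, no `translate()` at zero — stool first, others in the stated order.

stool();
translate([77, 112, 382]) spool();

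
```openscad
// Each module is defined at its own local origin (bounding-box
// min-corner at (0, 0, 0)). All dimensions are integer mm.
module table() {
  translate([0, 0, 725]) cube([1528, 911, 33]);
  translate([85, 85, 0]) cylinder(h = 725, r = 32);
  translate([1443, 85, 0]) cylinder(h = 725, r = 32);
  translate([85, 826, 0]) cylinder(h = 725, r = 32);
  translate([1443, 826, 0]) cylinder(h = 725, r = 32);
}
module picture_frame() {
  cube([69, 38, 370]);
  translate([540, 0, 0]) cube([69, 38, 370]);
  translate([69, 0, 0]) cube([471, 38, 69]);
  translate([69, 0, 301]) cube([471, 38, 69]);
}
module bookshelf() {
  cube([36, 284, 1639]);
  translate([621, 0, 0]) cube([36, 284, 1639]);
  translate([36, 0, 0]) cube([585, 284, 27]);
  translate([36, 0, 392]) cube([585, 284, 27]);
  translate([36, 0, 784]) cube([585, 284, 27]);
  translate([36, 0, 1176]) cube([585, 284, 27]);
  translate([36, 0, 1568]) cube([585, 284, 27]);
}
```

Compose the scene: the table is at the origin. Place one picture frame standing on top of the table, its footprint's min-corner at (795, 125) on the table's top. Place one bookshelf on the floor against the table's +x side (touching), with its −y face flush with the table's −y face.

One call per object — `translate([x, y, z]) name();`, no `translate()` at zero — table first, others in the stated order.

table();
translate([795, 125, 758]) picture_frame();
translate([1528, 0, 0]) bookshelf();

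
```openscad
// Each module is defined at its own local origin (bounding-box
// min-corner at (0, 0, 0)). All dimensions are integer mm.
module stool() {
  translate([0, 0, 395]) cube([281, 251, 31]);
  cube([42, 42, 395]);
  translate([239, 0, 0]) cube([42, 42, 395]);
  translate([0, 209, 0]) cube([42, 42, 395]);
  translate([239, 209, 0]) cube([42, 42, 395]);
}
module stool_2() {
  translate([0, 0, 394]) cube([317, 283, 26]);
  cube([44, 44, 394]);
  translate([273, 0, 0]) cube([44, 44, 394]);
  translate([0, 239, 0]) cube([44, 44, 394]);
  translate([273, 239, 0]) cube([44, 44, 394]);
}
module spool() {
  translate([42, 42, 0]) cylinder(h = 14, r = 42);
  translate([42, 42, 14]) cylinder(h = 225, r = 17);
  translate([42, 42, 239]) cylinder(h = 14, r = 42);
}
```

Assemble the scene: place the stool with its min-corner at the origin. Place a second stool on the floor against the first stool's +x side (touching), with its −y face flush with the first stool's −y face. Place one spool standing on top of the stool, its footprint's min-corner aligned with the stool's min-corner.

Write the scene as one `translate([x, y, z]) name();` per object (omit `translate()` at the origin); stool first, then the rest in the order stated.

stool();
translate([281, 0, 0]) stool_2();
translate([0, 0, 426]) spool();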